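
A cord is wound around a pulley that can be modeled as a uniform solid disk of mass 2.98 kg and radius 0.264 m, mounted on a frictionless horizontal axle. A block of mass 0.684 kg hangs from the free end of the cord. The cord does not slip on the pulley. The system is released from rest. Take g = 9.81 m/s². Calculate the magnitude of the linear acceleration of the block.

I = ½MR² = (1/2)(2.98)(0.264)² = 0.1038 kg·m².
Block: mg − T = ma. Pulley: TR = Iα. No-slip: a = αR, so T = (I/R²)a = 1.490·a.
Then mg = (m + 1.490)a, so a = (0.684)(9.81)/(0.684 + 1.490) = 3.086 m/s².

a ≈ 3.09 m/s²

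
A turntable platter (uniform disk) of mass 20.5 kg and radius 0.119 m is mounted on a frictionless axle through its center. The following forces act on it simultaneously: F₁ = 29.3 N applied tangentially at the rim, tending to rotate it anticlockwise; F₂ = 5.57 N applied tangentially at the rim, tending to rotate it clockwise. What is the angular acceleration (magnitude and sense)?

α ≈ 19.5 rad/s², anticlockwise

I = ½MR² = (1/2)(20.5)(0.119)² = 0.1452 kg·m².
Taking anticlockwise as positive: τ₁ = +(29.3)(0.119) = +3.487 N·m; τ₂ = −(5.57)(0.119) = −0.6628 N·m.
Net torque τ = 2.824 N·m.
α = τ/I = 2.824/0.1452 = 19.45 rad/s².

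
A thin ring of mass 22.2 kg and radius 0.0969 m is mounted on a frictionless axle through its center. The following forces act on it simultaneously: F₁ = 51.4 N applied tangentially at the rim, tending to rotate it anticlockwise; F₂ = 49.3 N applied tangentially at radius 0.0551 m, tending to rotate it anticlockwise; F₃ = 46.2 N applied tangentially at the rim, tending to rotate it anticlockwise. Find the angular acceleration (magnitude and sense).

α ≈ 58.4 rad/s², anticlockwise

I = MR² = (22.2)(0.0969)² = 0.2084 kg·m².
Taking anticlockwise as positive: τ₁ = +(51.4)(0.0969) = +4.981 N·m; τ₂ = +(49.3)(0.0551) = +2.716 N·m; τ₃ = +(46.2)(0.0969) = +4.477 N·m.
Net torque τ = 12.17 N·m.
α = τ/I = 12.17/0.2084 = 58.40 rad/s².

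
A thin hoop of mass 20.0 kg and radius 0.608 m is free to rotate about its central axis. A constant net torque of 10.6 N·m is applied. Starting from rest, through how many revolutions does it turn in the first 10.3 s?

I = MR² = (20.0)(0.608)² = 7.393 kg·m².
α = τ/I = 10.6/7.393 = 1.434 rad/s².
θ = ½αt² = ½(1.434)(10.3)² = 76.05 rad.
Revolutions = θ/(2π) = 12.10.

≈ 12.1 revolutions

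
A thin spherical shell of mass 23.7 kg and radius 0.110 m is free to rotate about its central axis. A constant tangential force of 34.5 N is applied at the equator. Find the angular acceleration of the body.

α ≈ 19.9 rad/s²

I = (2/3)MR² = (2/3)(23.7)(0.110)² = 0.1912 kg·m².
τ = F R = (34.5)(0.110) = 3.795 N·m.
From τ = Iα: α = 3.795/0.1912 = 19.85 rad/s².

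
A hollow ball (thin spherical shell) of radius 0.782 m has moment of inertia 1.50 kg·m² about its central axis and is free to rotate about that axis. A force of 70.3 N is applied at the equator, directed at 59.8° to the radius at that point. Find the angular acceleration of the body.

α ≈ 31.7 rad/s²

Only the tangential component produces torque: τ = F R sinθ = (70.3)(0.782) sin 59.8° = 47.51 N·m.
From τ = Iα: α = 47.51/1.500 = 31.68 rad/s².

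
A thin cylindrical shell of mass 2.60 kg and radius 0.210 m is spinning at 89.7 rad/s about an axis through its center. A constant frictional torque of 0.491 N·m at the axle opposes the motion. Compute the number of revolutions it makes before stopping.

I = MR² = (2.60)(0.210)² = 0.1147 kg·m².
The net torque has magnitude 0.491 N·m, opposing ω.
|α| = τ/I = 0.4910/0.1147 = 4.282 rad/s² (deceleration).
ω² = ω₀² − 2|α|θ with ω = 0 ⇒ θ = ω₀²/(2|α|) = 939.5 rad = 149.5 rev.

≈ 150 revolutions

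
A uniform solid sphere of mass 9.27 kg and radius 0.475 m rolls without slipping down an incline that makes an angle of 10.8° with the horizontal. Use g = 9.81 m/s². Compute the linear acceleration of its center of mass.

a ≈ 1.31 m/s²

Translation along the incline: Mg sinθ − f = Ma.
Rotation about the center: fR = Iα with I = (2/5)MR². No-slip gives a = αR, so f = (I/R²)a = (2/5)M a.
Substituting: Mg sinθ = (1 + 0.4000)Ma, so a = g sinθ/(1 + 0.4000) = (9.81) sin 10.8° / 1.400 = 1.313 m/s².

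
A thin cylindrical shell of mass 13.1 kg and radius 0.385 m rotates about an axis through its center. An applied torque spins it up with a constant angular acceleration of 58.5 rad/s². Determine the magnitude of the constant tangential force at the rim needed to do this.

I = MR² = (13.1)(0.385)² = 1.942 kg·m².
The required torque is τ = Iα = (1.942)(58.50) = 113.6 N·m.
A tangential force at the rim gives τ = FR, so F = τ/R = 113.6/0.385 = 295.0 N.

F ≈ 295 N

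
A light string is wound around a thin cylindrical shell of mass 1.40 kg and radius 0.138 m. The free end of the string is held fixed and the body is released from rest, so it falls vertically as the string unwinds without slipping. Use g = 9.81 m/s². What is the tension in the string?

T ≈ 6.87 N

Translation: Mg − T = Ma. Rotation about the center: TR = Iα with I = MR².
With a = αR: T = (I/R²)a = M a, so Mg = (1 + 1.000)Ma.
a = g/(1 + 1.000) = 9.81/2.000 = 4.905 m/s².
T = 1.000·M·a = (1.000)(1.40)(4.905) = 6.867 N.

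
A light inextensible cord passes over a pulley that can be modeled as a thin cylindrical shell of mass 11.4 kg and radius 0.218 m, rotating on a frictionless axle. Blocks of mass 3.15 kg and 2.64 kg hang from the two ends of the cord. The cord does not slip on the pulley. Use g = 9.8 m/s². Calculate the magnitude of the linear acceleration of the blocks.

a ≈ 0.291 m/s²

I = MR² = (11.4)(0.218)² = 0.5418 kg·m².
Heavier block: m₁g − T₁ = m₁a. Lighter block: T₂ − m₂g = m₂a.
Pulley: (T₁ − T₂)R = Iα = I(a/R), so T₁ − T₂ = (I/R²)a = 1·M_p a = 11.40·a.
Adding the three: (m₁ − m₂)g = (m₁ + m₂ + 11.40)a, so a = (3.15 − 2.64)(9.8)/(3.15 + 2.64 + 11.40) = 0.2908 m/s².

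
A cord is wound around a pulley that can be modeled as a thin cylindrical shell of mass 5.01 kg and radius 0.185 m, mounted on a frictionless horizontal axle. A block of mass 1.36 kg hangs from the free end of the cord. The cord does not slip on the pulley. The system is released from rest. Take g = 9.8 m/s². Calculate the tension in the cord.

I = MR² = (5.01)(0.185)² = 0.1715 kg·m².
Block: mg − T = ma. Pulley: TR = Iα. No-slip: a = αR, so T = (I/R²)a = 5.010·a.
Then mg = (m + 5.010)a, so a = (1.36)(9.8)/(1.36 + 5.010) = 2.092 m/s².
T = 5.010·a = 10.48 N.

T ≈ 10.5 N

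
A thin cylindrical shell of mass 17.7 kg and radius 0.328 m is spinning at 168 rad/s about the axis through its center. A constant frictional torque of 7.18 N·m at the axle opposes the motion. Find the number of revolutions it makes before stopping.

I = MR² = (17.7)(0.328)² = 1.904 kg·m².
The net torque has magnitude 7.18 N·m, opposing ω.
|α| = τ/I = 7.180/1.904 = 3.771 rad/s² (deceleration).
ω² = ω₀² − 2|α|θ with ω = 0 ⇒ θ = ω₀²/(2|α|) = 3743 rad = 595.7 rev.

≈ 596 revolutions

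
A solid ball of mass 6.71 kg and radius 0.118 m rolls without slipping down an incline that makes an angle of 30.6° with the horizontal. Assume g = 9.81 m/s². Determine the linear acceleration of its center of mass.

Translation along the incline: Mg sinθ − f = Ma.
Rotation about the center: fR = Iα with I = (2/5)MR². No-slip gives a = αR, so f = (I/R²)a = (2/5)M a.
Substituting: Mg sinθ = (1 + 0.4000)Ma, so a = g sinθ/(1 + 0.4000) = (9.81) sin 30.6° / 1.400 = 3.567 m/s².

a ≈ 3.57 m/s²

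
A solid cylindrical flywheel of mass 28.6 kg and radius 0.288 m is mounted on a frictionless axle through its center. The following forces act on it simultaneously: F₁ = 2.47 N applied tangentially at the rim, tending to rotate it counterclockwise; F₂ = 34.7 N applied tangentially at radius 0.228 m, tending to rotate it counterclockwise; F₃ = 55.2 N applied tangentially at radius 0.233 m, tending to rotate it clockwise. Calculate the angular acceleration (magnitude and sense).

I = ½MR² = (1/2)(28.6)(0.288)² = 1.186 kg·m².
Taking counterclockwise as positive: τ₁ = +(2.47)(0.288) = +0.7114 N·m; τ₂ = +(34.7)(0.228) = +7.912 N·m; τ₃ = −(55.2)(0.233) = −12.86 N·m.
Net torque τ = -4.239 N·m.
α = τ/I = -4.239/1.186 = -3.574 rad/s².

α ≈ 3.57 rad/s², clockwise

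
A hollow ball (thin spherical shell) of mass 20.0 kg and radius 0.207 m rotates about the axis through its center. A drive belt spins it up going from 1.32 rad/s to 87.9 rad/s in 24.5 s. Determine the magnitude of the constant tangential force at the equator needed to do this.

F ≈ 9.75 N

I = (2/3)MR² = (2/3)(20.0)(0.207)² = 0.5713 kg·m².
α = Δω/Δt = (87.9 − 1.32)/24.5 = 3.534 rad/s².
The required torque is τ = Iα = (0.5713)(3.534) = 2.019 N·m.
A tangential force at the equator gives τ = FR, so F = τ/R = 2.019/0.207 = 9.754 N.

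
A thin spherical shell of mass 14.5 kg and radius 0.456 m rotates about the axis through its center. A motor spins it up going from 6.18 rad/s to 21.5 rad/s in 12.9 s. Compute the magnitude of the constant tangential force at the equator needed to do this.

I = (2/3)MR² = (2/3)(14.5)(0.456)² = 2.010 kg·m².
α = Δω/Δt = (21.5 − 6.18)/12.9 = 1.188 rad/s².
The required torque is τ = Iα = (2.010)(1.188) = 2.387 N·m.
A tangential force at the equator gives τ = FR, so F = τ/R = 2.387/0.456 = 5.235 N.

F ≈ 5.23 N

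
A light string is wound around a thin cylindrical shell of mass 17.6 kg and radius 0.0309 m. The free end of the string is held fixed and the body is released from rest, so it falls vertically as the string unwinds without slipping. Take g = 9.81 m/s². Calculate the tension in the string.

T ≈ 86.3 N

Translation: Mg − T = Ma. Rotation about the center: TR = Iα with I = MR².
With a = αR: T = (I/R²)a = M a, so Mg = (1 + 1.000)Ma.
a = g/(1 + 1.000) = 9.81/2.000 = 4.905 m/s².
T = 1.000·M·a = (1.000)(17.6)(4.905) = 86.33 N.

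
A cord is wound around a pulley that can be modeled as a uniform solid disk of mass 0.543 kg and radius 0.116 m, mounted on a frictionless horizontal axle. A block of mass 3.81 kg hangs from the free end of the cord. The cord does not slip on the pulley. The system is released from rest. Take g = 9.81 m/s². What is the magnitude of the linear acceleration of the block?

I = ½MR² = (1/2)(0.543)(0.116)² = 0.003653 kg·m².
Block: mg − T = ma. Pulley: TR = Iα. No-slip: a = αR, so T = (I/R²)a = 0.2715·a.
Then mg = (m + 0.2715)a, so a = (3.81)(9.81)/(3.81 + 0.2715) = 9.157 m/s².

a ≈ 9.16 m/s²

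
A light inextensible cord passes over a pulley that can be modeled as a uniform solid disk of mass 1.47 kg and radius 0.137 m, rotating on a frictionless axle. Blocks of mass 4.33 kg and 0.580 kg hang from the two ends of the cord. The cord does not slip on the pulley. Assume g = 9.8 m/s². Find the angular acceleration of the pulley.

α ≈ 47.5 rad/s²

I = ½MR² = (1/2)(1.47)(0.137)² = 0.01380 kg·m².
Heavier block: m₁g − T₁ = m₁a. Lighter block: T₂ − m₂g = m₂a.
Pulley: (T₁ − T₂)R = Iα = I(a/R), so T₁ − T₂ = (I/R²)a = (1/2)M_p a = 0.7350·a.
Adding the three: (m₁ − m₂)g = (m₁ + m₂ + 0.7350)a, so a = (4.33 − 0.580)(9.8)/(4.33 + 0.580 + 0.7350) = 6.510 m/s².
α = a/R = 6.510/0.137 = 47.52 rad/s².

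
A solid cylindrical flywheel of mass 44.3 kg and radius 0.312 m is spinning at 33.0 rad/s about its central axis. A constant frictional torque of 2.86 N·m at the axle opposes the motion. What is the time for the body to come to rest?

t ≈ 24.9 s

I = ½MR² = (1/2)(44.3)(0.312)² = 2.156 kg·m².
The net torque has magnitude 2.86 N·m, opposing ω.
|α| = τ/I = 2.860/2.156 = 1.326 rad/s² (deceleration).
0 = ω₀ − |α|t ⇒ t = ω₀/|α| = 33.0/1.326 = 24.88 s.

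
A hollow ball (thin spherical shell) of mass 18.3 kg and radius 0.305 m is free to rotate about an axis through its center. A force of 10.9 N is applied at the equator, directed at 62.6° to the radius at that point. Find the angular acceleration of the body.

α ≈ 2.60 rad/s²

I = (2/3)MR² = (2/3)(18.3)(0.305)² = 1.135 kg·m².
Only the tangential component produces torque: τ = F R sinθ = (10.9)(0.305) sin 62.6° = 2.952 N·m.
From τ = Iα: α = 2.952/1.135 = 2.601 rad/s².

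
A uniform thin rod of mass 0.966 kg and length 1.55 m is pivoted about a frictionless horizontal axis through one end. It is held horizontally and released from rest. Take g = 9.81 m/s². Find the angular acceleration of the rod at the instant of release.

α ≈ 9.49 rad/s²

About the pivot, I = (1/3)ML² = (1/3)(0.966)(1.55)² = 0.7736 kg·m².
The weight acts at the center, a distance L/2 = 0.7750 m from the pivot; τ = Mg(L/2) = 7.344 N·m.
α = τ/I = 7.344/0.7736 = 9.494 rad/s².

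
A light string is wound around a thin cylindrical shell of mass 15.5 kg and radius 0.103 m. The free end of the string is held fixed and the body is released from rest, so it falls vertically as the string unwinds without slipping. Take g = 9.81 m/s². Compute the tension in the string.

T ≈ 76.0 N

Translation: Mg − T = Ma. Rotation about the center: TR = Iα with I = MR².
With a = αR: T = (I/R²)a = M a, so Mg = (1 + 1.000)Ma.
a = g/(1 + 1.000) = 9.81/2.000 = 4.905 m/s².
T = 1.000·M·a = (1.000)(15.5)(4.905) = 76.03 N.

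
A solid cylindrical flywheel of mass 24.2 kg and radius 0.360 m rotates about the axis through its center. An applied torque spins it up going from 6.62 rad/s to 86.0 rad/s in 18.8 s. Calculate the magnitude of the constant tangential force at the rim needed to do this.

I = ½MR² = (1/2)(24.2)(0.360)² = 1.568 kg·m².
α = Δω/Δt = (86.0 − 6.62)/18.8 = 4.222 rad/s².
The required torque is τ = Iα = (1.568)(4.222) = 6.621 N·m.
A tangential force at the rim gives τ = FR, so F = τ/R = 6.621/0.360 = 18.39 N.

F ≈ 18.4 N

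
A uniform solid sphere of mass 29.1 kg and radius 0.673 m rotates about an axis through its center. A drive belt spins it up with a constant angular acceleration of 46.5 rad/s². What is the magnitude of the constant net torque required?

τ ≈ 245 N·m

I = (2/5)MR² = (2/5)(29.1)(0.673)² = 5.272 kg·m².
τ = Iα = (5.272)(46.50) = 245.2 N·m.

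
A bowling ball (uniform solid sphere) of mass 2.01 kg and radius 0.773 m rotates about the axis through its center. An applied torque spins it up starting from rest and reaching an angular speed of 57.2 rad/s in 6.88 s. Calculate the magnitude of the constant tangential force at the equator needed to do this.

I = (2/5)MR² = (2/5)(2.01)(0.773)² = 0.4804 kg·m².
α = Δω/Δt = (57.2 − 0)/6.88 = 8.314 rad/s².
The required torque is τ = Iα = (0.4804)(8.314) = 3.994 N·m.
A tangential force at the equator gives τ = FR, so F = τ/R = 3.994/0.773 = 5.167 N.

F ≈ 5.17 N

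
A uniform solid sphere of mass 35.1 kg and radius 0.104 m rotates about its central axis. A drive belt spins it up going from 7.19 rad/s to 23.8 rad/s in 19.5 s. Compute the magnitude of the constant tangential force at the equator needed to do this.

F ≈ 1.24 N

I = (2/5)MR² = (2/5)(35.1)(0.104)² = 0.1519 kg·m².
α = Δω/Δt = (23.8 − 7.19)/19.5 = 0.8518 rad/s².
The required torque is τ = Iα = (0.1519)(0.8518) = 0.1294 N·m.
A tangential force at the equator gives τ = FR, so F = τ/R = 0.1294/0.104 = 1.244 N.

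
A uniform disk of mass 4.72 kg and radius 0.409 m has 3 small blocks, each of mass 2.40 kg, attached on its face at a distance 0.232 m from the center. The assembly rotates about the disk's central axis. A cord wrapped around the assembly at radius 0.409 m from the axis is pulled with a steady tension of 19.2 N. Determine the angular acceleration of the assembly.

I_disk = ½MR² = ½(4.72)(0.409)² = 0.3948 kg·m².
I_blocks = 3·m·r² = 3(2.40)(0.232)² = 0.3875 kg·m².
Total I = 0.7823 kg·m².
τ = F r = (19.2)(0.409) = 7.853 N·m.
α = τ/I = 7.853/0.7823 = 10.04 rad/s².

α ≈ 10.0 rad/s²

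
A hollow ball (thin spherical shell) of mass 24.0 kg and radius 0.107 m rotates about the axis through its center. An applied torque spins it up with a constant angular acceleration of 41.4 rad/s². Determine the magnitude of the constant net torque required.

τ ≈ 7.58 N·m

I = (2/3)MR² = (2/3)(24.0)(0.107)² = 0.1832 kg·m².
τ = Iα = (0.1832)(41.40) = 7.584 N·m.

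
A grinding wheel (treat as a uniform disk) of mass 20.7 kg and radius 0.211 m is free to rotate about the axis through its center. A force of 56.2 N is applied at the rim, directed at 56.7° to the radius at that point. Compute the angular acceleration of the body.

I = ½MR² = (1/2)(20.7)(0.211)² = 0.4608 kg·m².
Only the tangential component produces torque: τ = F R sinθ = (56.2)(0.211) sin 56.7° = 9.911 N·m.
From τ = Iα: α = 9.911/0.4608 = 21.51 rad/s².

α ≈ 21.5 rad/s²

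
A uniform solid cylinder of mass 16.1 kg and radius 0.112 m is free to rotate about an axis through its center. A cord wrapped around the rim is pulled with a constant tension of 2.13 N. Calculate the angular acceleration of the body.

α ≈ 2.36 rad/s²

I = ½MR² = (1/2)(16.1)(0.112)² = 0.1010 kg·m².
τ = F R = (2.13)(0.112) = 0.2386 N·m.
Newton's second law for rotation, τ = Iα, gives α = τ/I = 0.2386/0.1010 = 2.362 rad/s².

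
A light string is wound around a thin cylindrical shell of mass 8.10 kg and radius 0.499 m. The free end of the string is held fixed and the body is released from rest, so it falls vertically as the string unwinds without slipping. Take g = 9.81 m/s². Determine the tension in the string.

T ≈ 39.7 N

Translation: Mg − T = Ma. Rotation about the center: TR = Iα with I = MR².
With a = αR: T = (I/R²)a = M a, so Mg = (1 + 1.000)Ma.
a = g/(1 + 1.000) = 9.81/2.000 = 4.905 m/s².
T = 1.000·M·a = (1.000)(8.10)(4.905) = 39.73 N.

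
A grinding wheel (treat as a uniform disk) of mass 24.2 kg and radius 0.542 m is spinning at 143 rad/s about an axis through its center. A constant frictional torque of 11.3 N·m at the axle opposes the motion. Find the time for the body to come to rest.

I = ½MR² = (1/2)(24.2)(0.542)² = 3.555 kg·m².
The net torque has magnitude 11.3 N·m, opposing ω.
|α| = τ/I = 11.30/3.555 = 3.179 rad/s² (deceleration).
0 = ω₀ − |α|t ⇒ t = ω₀/|α| = 143/3.179 = 44.98 s.

t ≈ 45.0 s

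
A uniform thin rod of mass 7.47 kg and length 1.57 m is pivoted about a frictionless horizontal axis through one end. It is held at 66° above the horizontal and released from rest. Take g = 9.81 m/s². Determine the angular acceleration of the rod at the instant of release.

α ≈ 3.81 rad/s²

About the pivot, I = (1/3)ML² = (1/3)(7.47)(1.57)² = 6.138 kg·m².
The weight acts at the center, a distance L/2 = 0.7850 m from the pivot; τ = Mg(L/2) cos 66° = 23.40 N·m.
α = τ/I = 23.40/6.138 = 3.812 rad/s².
(Equivalently α = (3g/(2L)) cos 66° = 3.812 rad/s².)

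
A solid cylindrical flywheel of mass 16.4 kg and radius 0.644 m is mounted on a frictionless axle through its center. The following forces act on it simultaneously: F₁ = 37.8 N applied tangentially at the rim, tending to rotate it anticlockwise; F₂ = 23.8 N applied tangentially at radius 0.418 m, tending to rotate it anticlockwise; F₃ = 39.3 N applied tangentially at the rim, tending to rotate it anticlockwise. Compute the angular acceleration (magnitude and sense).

I = ½MR² = (1/2)(16.4)(0.644)² = 3.401 kg·m².
Taking anticlockwise as positive: τ₁ = +(37.8)(0.644) = +24.34 N·m; τ₂ = +(23.8)(0.418) = +9.948 N·m; τ₃ = +(39.3)(0.644) = +25.31 N·m.
Net torque τ = 59.60 N·m.
α = τ/I = 59.60/3.401 = 17.53 rad/s².

α ≈ 17.5 rad/s², anticlockwise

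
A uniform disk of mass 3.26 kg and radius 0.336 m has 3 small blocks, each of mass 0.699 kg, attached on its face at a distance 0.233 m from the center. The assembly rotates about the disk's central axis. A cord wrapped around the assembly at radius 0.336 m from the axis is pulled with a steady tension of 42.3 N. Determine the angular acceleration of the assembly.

α ≈ 47.7 rad/s²

I_disk = ½MR² = ½(3.26)(0.336)² = 0.1840 kg·m².
I_blocks = 3·m·r² = 3(0.699)(0.233)² = 0.1138 kg·m².
Total I = 0.2979 kg·m².
τ = F r = (42.3)(0.336) = 14.21 N·m.
α = τ/I = 14.21/0.2979 = 47.72 rad/s².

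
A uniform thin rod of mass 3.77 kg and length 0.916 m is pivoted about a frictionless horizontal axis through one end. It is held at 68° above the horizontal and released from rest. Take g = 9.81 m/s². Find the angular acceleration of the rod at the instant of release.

α ≈ 6.02 rad/s²

About the pivot, I = (1/3)ML² = (1/3)(3.77)(0.916)² = 1.054 kg·m².
The weight acts at the center, a distance L/2 = 0.4580 m from the pivot; τ = Mg(L/2) cos 68° = 6.345 N·m.
α = τ/I = 6.345/1.054 = 6.018 rad/s².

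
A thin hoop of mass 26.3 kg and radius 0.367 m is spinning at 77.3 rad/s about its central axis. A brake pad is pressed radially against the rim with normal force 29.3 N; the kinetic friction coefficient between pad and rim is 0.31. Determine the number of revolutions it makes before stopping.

I = MR² = (26.3)(0.367)² = 3.542 kg·m².
Friction force f = μN = (0.31)(29.3) = 9.083 N at the rim; torque magnitude τ = fR = 3.333 N·m, opposing ω.
|α| = τ/I = 3.333/3.542 = 0.9410 rad/s² (deceleration).
ω² = ω₀² − 2|α|θ with ω = 0 ⇒ θ = ω₀²/(2|α|) = 3175 rad = 505.3 rev.

≈ 505 revolutions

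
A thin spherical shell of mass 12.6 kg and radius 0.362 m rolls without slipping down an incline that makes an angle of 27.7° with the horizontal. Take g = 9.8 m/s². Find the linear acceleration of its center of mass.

Translation along the incline: Mg sinθ − f = Ma.
Rotation about the center: fR = Iα with I = (2/3)MR². No-slip gives a = αR, so f = (I/R²)a = (2/3)M a.
Substituting: Mg sinθ = (1 + 0.6667)Ma, so a = g sinθ/(1 + 0.6667) = (9.8) sin 27.7° / 1.667 = 2.733 m/s².

a ≈ 2.73 m/s²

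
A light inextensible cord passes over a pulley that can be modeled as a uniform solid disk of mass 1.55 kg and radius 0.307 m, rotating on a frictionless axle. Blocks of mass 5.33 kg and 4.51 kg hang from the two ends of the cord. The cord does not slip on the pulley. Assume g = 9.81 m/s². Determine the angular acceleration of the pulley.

α ≈ 2.47 rad/s²

I = ½MR² = (1/2)(1.55)(0.307)² = 0.07304 kg·m².
Heavier block: m₁g − T₁ = m₁a. Lighter block: T₂ − m₂g = m₂a.
Pulley: (T₁ − T₂)R = Iα = I(a/R), so T₁ − T₂ = (I/R²)a = (1/2)M_p a = 0.7750·a.
Adding the three: (m₁ − m₂)g = (m₁ + m₂ + 0.7750)a, so a = (5.33 − 4.51)(9.81)/(5.33 + 4.51 + 0.7750) = 0.7578 m/s².
α = a/R = 0.7578/0.307 = 2.468 rad/s².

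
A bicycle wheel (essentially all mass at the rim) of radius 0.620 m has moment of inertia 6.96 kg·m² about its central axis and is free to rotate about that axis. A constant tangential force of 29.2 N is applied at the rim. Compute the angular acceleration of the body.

τ = F R = (29.2)(0.620) = 18.10 N·m.
Newton's second law for rotation, τ = Iα, gives α = τ/I = 18.10/6.960 = 2.601 rad/s².

α ≈ 2.60 rad/s²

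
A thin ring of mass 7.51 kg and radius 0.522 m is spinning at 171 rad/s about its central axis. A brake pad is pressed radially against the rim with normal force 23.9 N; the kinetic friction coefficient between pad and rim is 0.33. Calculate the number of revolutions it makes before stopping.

≈ 1160 revolutions

I = MR² = (7.51)(0.522)² = 2.046 kg·m².
Friction force f = μN = (0.33)(23.9) = 7.887 N at the rim; torque magnitude τ = fR = 4.117 N·m, opposing ω.
|α| = τ/I = 4.117/2.046 = 2.012 rad/s² (deceleration).
ω² = ω₀² − 2|α|θ with ω = 0 ⇒ θ = ω₀²/(2|α|) = 7267 rad = 1157 rev.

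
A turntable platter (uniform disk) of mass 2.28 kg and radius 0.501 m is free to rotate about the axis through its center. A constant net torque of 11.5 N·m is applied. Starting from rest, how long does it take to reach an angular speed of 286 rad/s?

t ≈ 7.12 s

I = ½MR² = (1/2)(2.28)(0.501)² = 0.2861 kg·m².
α = τ/I = 11.5/0.2861 = 40.19 rad/s².
ω = αt ⇒ t = ω/α = 286/40.19 = 7.116 s.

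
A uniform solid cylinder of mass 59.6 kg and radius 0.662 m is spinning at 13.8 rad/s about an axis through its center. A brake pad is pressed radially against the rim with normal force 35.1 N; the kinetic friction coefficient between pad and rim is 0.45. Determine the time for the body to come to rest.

t ≈ 17.2 s

I = ½MR² = (1/2)(59.6)(0.662)² = 13.06 kg·m².
Friction force f = μN = (0.45)(35.1) = 15.80 N at the rim; torque magnitude τ = fR = 10.46 N·m, opposing ω.
|α| = τ/I = 10.46/13.06 = 0.8007 rad/s² (deceleration).
0 = ω₀ − |α|t ⇒ t = ω₀/|α| = 13.8/0.8007 = 17.24 s.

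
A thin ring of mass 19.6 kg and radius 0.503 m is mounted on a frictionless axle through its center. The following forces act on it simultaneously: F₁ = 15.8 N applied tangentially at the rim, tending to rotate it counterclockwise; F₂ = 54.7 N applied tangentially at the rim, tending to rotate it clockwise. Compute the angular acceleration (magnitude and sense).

α ≈ 3.95 rad/s², clockwise

I = MR² = (19.6)(0.503)² = 4.959 kg·m².
Taking counterclockwise as positive: τ₁ = +(15.8)(0.503) = +7.947 N·m; τ₂ = −(54.7)(0.503) = −27.51 N·m.
Net torque τ = -19.57 N·m.
α = τ/I = -19.57/4.959 = -3.946 rad/s².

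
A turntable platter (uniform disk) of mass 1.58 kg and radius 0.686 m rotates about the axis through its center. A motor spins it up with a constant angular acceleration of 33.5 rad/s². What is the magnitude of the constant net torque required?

I = ½MR² = (1/2)(1.58)(0.686)² = 0.3718 kg·m².
τ = Iα = (0.3718)(33.50) = 12.45 N·m.

τ ≈ 12.5 N·m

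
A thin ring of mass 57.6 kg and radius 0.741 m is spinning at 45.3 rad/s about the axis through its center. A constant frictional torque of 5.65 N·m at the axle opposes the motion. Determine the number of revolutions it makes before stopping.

≈ 914 revolutions

I = MR² = (57.6)(0.741)² = 31.63 kg·m².
The net torque has magnitude 5.65 N·m, opposing ω.
|α| = τ/I = 5.650/31.63 = 0.1786 rad/s² (deceleration).
ω² = ω₀² − 2|α|θ with ω = 0 ⇒ θ = ω₀²/(2|α|) = 5744 rad = 914.1 rev.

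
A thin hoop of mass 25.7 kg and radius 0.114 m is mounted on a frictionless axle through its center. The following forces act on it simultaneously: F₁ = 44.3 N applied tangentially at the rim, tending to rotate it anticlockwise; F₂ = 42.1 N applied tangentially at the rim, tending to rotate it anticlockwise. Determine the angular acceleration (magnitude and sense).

I = MR² = (25.7)(0.114)² = 0.3340 kg·m².
Taking anticlockwise as positive: τ₁ = +(44.3)(0.114) = +5.050 N·m; τ₂ = +(42.1)(0.114) = +4.799 N·m.
Net torque τ = 9.850 N·m.
α = τ/I = 9.850/0.3340 = 29.49 rad/s².

α ≈ 29.5 rad/s², anticlockwise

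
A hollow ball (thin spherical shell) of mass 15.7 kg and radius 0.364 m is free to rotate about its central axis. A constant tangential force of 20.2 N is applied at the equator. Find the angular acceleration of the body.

I = (2/3)MR² = (2/3)(15.7)(0.364)² = 1.387 kg·m².
τ = F R = (20.2)(0.364) = 7.353 N·m.
From τ = Iα: α = 7.353/1.387 = 5.302 rad/s².

α ≈ 5.30 rad/s²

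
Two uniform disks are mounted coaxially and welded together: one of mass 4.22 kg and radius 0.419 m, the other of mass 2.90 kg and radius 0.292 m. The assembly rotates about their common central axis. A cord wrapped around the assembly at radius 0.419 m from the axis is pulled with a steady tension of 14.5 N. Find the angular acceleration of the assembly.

α ≈ 12.3 rad/s²

I = ½M₁R₁² + ½M₂R₂² = ½(4.22)(0.419)² + ½(2.90)(0.292)² = 0.4941 kg·m².
τ = F r = (14.5)(0.419) = 6.075 N·m.
α = τ/I = 6.075/0.4941 = 12.30 rad/s².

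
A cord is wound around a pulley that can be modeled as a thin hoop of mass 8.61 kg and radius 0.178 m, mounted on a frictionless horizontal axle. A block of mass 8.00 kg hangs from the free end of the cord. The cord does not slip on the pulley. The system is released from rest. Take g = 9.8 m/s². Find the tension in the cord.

T ≈ 40.6 N

I = MR² = (8.61)(0.178)² = 0.2728 kg·m².
Block: mg − T = ma. Pulley: TR = Iα. No-slip: a = αR, so T = (I/R²)a = 8.610·a.
Then mg = (m + 8.610)a, so a = (8.00)(9.8)/(8.00 + 8.610) = 4.720 m/s².
T = 8.610·a = 40.64 N.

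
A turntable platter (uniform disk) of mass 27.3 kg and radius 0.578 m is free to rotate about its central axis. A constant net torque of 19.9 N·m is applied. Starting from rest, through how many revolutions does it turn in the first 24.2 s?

≈ 203 revolutions

I = ½MR² = (1/2)(27.3)(0.578)² = 4.560 kg·m².
α = τ/I = 19.9/4.560 = 4.364 rad/s².
θ = ½αt² = ½(4.364)(24.2)² = 1278 rad.
Revolutions = θ/(2π) = 203.4.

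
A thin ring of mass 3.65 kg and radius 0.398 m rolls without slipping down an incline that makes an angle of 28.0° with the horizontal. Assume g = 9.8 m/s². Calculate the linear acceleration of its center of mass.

a ≈ 2.30 m/s²

Translation along the incline: Mg sinθ − f = Ma.
Rotation about the center: fR = Iα with I = MR². No-slip gives a = αR, so f = (I/R²)a = M a.
Substituting: Mg sinθ = (1 + 1.000)Ma, so a = g sinθ/(1 + 1.000) = (9.8) sin 28.0° / 2.000 = 2.300 m/s².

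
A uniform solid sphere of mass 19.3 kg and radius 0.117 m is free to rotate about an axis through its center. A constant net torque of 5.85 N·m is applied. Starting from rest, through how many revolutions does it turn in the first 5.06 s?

≈ 113 revolutions

I = (2/5)MR² = (2/5)(19.3)(0.117)² = 0.1057 kg·m².
α = τ/I = 5.85/0.1057 = 55.36 rad/s².
θ = ½αt² = ½(55.36)(5.06)² = 708.7 rad.
Revolutions = θ/(2π) = 112.8.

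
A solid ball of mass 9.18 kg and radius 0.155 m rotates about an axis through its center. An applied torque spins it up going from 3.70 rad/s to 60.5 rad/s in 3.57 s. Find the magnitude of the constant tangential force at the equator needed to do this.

F ≈ 9.06 N

I = (2/5)MR² = (2/5)(9.18)(0.155)² = 0.08822 kg·m².
α = Δω/Δt = (60.5 − 3.70)/3.57 = 15.91 rad/s².
The required torque is τ = Iα = (0.08822)(15.91) = 1.404 N·m.
A tangential force at the equator gives τ = FR, so F = τ/R = 1.404/0.155 = 9.056 N.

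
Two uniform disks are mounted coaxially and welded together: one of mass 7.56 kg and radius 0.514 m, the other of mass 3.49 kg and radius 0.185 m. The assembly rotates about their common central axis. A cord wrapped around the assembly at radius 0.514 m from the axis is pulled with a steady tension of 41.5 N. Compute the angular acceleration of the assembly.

I = ½M₁R₁² + ½M₂R₂² = ½(7.56)(0.514)² + ½(3.49)(0.185)² = 1.058 kg·m².
τ = F r = (41.5)(0.514) = 21.33 N·m.
α = τ/I = 21.33/1.058 = 20.15 rad/s².

α ≈ 20.2 rad/s²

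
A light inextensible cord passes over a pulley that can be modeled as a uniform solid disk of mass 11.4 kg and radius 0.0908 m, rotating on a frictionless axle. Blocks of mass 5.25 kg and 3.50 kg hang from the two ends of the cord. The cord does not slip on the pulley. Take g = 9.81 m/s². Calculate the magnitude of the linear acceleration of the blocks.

a ≈ 1.19 m/s²

I = ½MR² = (1/2)(11.4)(0.0908)² = 0.04699 kg·m².
Heavier block: m₁g − T₁ = m₁a. Lighter block: T₂ − m₂g = m₂a.
Pulley: (T₁ − T₂)R = Iα = I(a/R), so T₁ − T₂ = (I/R²)a = (1/2)M_p a = 5.700·a.
Adding the three: (m₁ − m₂)g = (m₁ + m₂ + 5.700)a, so a = (5.25 − 3.50)(9.81)/(5.25 + 3.50 + 5.700) = 1.188 m/s².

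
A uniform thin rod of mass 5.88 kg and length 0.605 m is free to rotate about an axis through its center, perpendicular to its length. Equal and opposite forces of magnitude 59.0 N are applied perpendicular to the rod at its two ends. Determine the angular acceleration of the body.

α ≈ 199 rad/s²

I = (1/12)ML² = (1/12)(5.88)(0.605)² = 0.1794 kg·m².
The couple gives τ = F·(L/2) + F·(L/2) = F L = (59.0)(0.605) = 35.70 N·m.
From τ = Iα: α = 35.70/0.1794 = 199.0 rad/s².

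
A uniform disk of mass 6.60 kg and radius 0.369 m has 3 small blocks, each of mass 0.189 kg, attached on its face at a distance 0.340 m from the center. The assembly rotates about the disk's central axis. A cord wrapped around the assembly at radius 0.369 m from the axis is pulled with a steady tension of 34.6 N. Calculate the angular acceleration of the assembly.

I_disk = ½MR² = ½(6.60)(0.369)² = 0.4493 kg·m².
I_blocks = 3·m·r² = 3(0.189)(0.340)² = 0.06555 kg·m².
Total I = 0.5149 kg·m².
τ = F r = (34.6)(0.369) = 12.77 N·m.
α = τ/I = 12.77/0.5149 = 24.80 rad/s².

α ≈ 24.8 rad/s²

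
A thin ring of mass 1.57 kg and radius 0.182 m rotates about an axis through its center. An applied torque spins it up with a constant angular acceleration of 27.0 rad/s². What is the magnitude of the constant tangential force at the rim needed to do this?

F ≈ 7.71 N

I = MR² = (1.57)(0.182)² = 0.05200 kg·m².
The required torque is τ = Iα = (0.05200)(27.00) = 1.404 N·m.
A tangential force at the rim gives τ = FR, so F = τ/R = 1.404/0.182 = 7.715 N.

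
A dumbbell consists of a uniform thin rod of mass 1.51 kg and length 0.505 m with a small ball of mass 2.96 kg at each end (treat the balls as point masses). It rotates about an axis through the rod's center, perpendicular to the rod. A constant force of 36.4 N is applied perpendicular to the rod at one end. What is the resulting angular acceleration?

I_rod = (1/12)ML² = (1/12)(1.51)(0.505)² = 0.03209 kg·m².
I_balls = 2·m·(L/2)² = 2(2.96)(0.2525)² = 0.3774 kg·m².
Total I = 0.4095 kg·m².
τ = F·(L/2) = (36.4)(0.253) = 9.191 N·m.
α = τ/I = 9.191/0.4095 = 22.44 rad/s².

α ≈ 22.4 rad/s²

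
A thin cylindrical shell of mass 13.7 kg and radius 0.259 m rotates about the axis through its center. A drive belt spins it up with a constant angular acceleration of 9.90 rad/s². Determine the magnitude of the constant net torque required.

I = MR² = (13.7)(0.259)² = 0.9190 kg·m².
τ = Iα = (0.9190)(9.900) = 9.098 N·m.

τ ≈ 9.10 N·m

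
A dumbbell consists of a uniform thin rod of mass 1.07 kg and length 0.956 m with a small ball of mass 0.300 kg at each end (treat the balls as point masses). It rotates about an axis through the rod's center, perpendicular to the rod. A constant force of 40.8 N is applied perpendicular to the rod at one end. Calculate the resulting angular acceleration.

α ≈ 89.2 rad/s²

I_rod = (1/12)ML² = (1/12)(1.07)(0.956)² = 0.08149 kg·m².
I_balls = 2·m·(L/2)² = 2(0.300)(0.4780)² = 0.1371 kg·m².
Total I = 0.2186 kg·m².
τ = F·(L/2) = (40.8)(0.478) = 19.50 N·m.
α = τ/I = 19.50/0.2186 = 89.22 rad/s².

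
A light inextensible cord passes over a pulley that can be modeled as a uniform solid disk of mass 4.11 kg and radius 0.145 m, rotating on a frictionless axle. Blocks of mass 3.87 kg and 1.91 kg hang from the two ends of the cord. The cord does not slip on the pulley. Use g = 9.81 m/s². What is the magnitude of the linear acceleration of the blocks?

I = ½MR² = (1/2)(4.11)(0.145)² = 0.04321 kg·m².
Heavier block: m₁g − T₁ = m₁a. Lighter block: T₂ − m₂g = m₂a.
Pulley: (T₁ − T₂)R = Iα = I(a/R), so T₁ − T₂ = (I/R²)a = (1/2)M_p a = 2.055·a.
Adding the three: (m₁ − m₂)g = (m₁ + m₂ + 2.055)a, so a = (3.87 − 1.91)(9.81)/(3.87 + 1.91 + 2.055) = 2.454 m/s².

a ≈ 2.45 m/s²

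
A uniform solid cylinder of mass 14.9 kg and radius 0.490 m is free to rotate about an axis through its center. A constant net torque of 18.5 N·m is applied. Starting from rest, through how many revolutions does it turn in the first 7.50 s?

≈ 46.3 revolutions

I = ½MR² = (1/2)(14.9)(0.490)² = 1.789 kg·m².
α = τ/I = 18.5/1.789 = 10.34 rad/s².
θ = ½αt² = ½(10.34)(7.50)² = 290.9 rad.
Revolutions = θ/(2π) = 46.30.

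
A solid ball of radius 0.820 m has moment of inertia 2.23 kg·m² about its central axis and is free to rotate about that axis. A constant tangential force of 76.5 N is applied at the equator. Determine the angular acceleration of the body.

α ≈ 28.1 rad/s²

τ = F R = (76.5)(0.820) = 62.73 N·m.
Newton's second law for rotation, τ = Iα, gives α = τ/I = 62.73/2.230 = 28.13 rad/s².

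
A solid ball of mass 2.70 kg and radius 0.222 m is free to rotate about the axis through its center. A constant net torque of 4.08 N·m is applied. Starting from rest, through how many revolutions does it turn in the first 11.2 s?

≈ 765 revolutions

I = (2/5)MR² = (2/5)(2.70)(0.222)² = 0.05323 kg·m².
α = τ/I = 4.08/0.05323 = 76.65 rad/s².
θ = ½αt² = ½(76.65)(11.2)² = 4808 rad.
Revolutions = θ/(2π) = 765.2.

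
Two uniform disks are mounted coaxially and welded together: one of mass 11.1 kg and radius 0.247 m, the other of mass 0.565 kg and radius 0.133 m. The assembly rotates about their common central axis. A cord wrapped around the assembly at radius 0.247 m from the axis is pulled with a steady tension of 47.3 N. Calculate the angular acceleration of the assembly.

I = ½M₁R₁² + ½M₂R₂² = ½(11.1)(0.247)² + ½(0.565)(0.133)² = 0.3436 kg·m².
τ = F r = (47.3)(0.247) = 11.68 N·m.
α = τ/I = 11.68/0.3436 = 34.00 rad/s².

α ≈ 34.0 rad/s²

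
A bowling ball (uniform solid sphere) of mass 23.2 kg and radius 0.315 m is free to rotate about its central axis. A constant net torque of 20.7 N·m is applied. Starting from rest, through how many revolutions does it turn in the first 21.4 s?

I = (2/5)MR² = (2/5)(23.2)(0.315)² = 0.9208 kg·m².
α = τ/I = 20.7/0.9208 = 22.48 rad/s².
θ = ½αt² = ½(22.48)(21.4)² = 5148 rad.
Revolutions = θ/(2π) = 819.3.

≈ 819 revolutions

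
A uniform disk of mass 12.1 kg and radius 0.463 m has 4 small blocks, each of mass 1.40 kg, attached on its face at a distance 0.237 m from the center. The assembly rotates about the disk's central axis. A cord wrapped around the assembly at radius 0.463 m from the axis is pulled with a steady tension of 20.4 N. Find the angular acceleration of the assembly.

I_disk = ½MR² = ½(12.1)(0.463)² = 1.297 kg·m².
I_blocks = 4·m·r² = 4(1.40)(0.237)² = 0.3145 kg·m².
Total I = 1.611 kg·m².
τ = F r = (20.4)(0.463) = 9.445 N·m.
α = τ/I = 9.445/1.611 = 5.861 rad/s².

α ≈ 5.86 rad/s²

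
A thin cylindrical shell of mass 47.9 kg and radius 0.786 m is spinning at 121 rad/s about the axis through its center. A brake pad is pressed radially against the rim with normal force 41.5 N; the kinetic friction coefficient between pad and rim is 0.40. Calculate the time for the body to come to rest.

t ≈ 274 s

I = MR² = (47.9)(0.786)² = 29.59 kg·m².
Friction force f = μN = (0.40)(41.5) = 16.60 N at the rim; torque magnitude τ = fR = 13.05 N·m, opposing ω.
|α| = τ/I = 13.05/29.59 = 0.4409 rad/s² (deceleration).
0 = ω₀ − |α|t ⇒ t = ω₀/|α| = 121/0.4409 = 274.4 s.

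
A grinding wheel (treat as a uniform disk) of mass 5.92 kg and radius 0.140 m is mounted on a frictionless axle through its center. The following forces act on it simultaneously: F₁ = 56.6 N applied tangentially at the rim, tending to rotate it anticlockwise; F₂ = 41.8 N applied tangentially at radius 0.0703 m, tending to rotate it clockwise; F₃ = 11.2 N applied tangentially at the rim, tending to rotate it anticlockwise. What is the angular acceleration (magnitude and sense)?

α ≈ 113 rad/s², anticlockwise

I = ½MR² = (1/2)(5.92)(0.140)² = 0.05802 kg·m².
Taking anticlockwise as positive: τ₁ = +(56.6)(0.140) = +7.924 N·m; τ₂ = −(41.8)(0.0703) = −2.939 N·m; τ₃ = +(11.2)(0.140) = +1.568 N·m.
Net torque τ = 6.553 N·m.
α = τ/I = 6.553/0.05802 = 113.0 rad/s².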